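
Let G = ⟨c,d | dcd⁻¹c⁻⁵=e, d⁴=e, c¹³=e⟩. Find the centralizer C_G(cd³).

⟨cd³⟩ ⊆ C_G(cd³) since powers of cd³ commute with cd³; so |C_G(cd³)| ≥ |⟨cd³⟩| = 4.
By orbit–stabilizer, |C_G(cd³)| = |G| / |conj. class of cd³| = 52 / 13 = 4.
The 4 elements commuting with cd³ are {e, cd³, c⁸d, c⁹d²}.

Answer: {e, cd³, c⁸d, c⁹d²}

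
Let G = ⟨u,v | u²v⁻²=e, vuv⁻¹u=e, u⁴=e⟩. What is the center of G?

An element z ∈ Z(G) iff z commutes with every generator.
For example u² is central: (u²)·u = u³ = u·(u²); (u²)·v = v⁻¹ = v·(u²).
Whereas u ∉ Z(G) since u·v = uv ≠ uv⁻¹ = v·u.
Checking each of the 8 elements this way gives Z(G) = {e, u²}, of order 2.

Answer: {e, u²}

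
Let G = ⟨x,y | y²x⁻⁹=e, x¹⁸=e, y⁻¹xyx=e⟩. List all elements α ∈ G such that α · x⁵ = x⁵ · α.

⟨x⁵⟩ ⊆ C_G(x⁵) since powers of x⁵ commute with x⁵; so |C_G(x⁵)| ≥ |⟨x⁵⟩| = 18.
By orbit–stabilizer, |C_G(x⁵)| = |G| / |conj. class of x⁵| = 36 / 2 = 18.
The 18 elements commuting with x⁵ are {e, x, x², x³, x⁴, x⁵, x⁶, x⁷, x⁸, x⁹, x¹⁰, x¹¹, x¹², x¹³, x¹⁴, x¹⁵, x¹⁶, x¹⁷}.

Answer: {e, x, x², x³, x⁴, x⁵, x⁶, x⁷, x⁸, x⁹, x¹⁰, x¹¹, x¹², x¹³, x¹⁴, x¹⁵, x¹⁶, x¹⁷}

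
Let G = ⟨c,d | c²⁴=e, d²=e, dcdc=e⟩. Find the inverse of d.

The order of d is 2 (smallest k with dᵏ = e), so d⁻¹ = d¹ = d.
Check: d · d → d · d = e, giving e as required.

Answer: d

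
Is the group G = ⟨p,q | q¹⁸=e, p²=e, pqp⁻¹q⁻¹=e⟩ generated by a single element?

|G| = 36, but the maximum element order in G is 18 < 36. No single element generates all of G, so G is not cyclic.

Answer: No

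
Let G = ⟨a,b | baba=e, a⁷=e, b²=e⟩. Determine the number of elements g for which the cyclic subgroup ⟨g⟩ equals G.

⟨g⟩ = G would require ord(g) = |G| = 14, but the maximum element order in G is 7 < 14. So G is not cyclic and no single element generates it: the count is 0.

Answer: 0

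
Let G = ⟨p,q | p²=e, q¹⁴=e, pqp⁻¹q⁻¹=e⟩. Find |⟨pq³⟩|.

|⟨pq³⟩| equals the order of pq³. Compute successive powers until reaching e:
  (pq³)¹ = pq³, (pq³)² = q⁶, (pq³)³ = pq⁹, (pq³)⁴ = q¹², (pq³)⁵ = pq, (pq³)⁶ = q⁴, (pq³)⁷ = pq⁷, (pq³)⁸ = q¹⁰, (pq³)⁹ = pq¹³, (pq³)¹⁰ = q², (pq³)¹¹ = pq⁵, (pq³)¹² = q⁸, (pq³)¹³ = pq¹¹, (pq³)¹⁴ = e.
The smallest positive k with (pq³)ᵏ = e is 14, so |⟨pq³⟩| = 14.

Answer: 14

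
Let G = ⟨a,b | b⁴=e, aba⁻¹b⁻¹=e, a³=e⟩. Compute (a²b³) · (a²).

Compute (a²b³) · (a²) by multiplying left to right and reducing via the relations at each step:
  (a²b³) · a² = ab³

Answer: ab³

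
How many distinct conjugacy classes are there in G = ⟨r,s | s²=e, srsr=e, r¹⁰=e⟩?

The conjugacy classes (representative and size) are:
  [e] (size 1), [r] (size 2), [r²] (size 2), [r³] (size 2), [r⁴] (size 2), [r⁵] (size 1), [r²s] (size 5), [r³s] (size 5).
Class equation: 1 + 2 + 2 + 2 + 2 + 1 + 5 + 5 = 20 = |G|. So G has 8 conjugacy classes.

Answer: 8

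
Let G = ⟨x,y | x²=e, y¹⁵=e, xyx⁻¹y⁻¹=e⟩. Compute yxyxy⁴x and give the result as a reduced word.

Multiply left to right, reducing at each step:
  y · x = xy
  (xy) · y = xy²
  (xy²) · x = y²
  (y²) · y⁴ = y⁶
  (y⁶) · x = xy⁶

Answer: xy⁶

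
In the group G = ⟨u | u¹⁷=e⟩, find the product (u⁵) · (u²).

Compute (u⁵) · (u²) by multiplying left to right and reducing via the relations at each step:
  (u⁵) · u² = u⁷

Answer: u⁷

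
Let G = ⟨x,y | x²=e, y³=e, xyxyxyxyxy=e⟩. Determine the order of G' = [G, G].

G' = [G, G] is generated by all commutators. The generator-pair commutators are: [x, y] = xyxy².
The subgroup they normally generate is {e, x, y, y², xy, xyx, xyxy, xyxyx, y²xy²x, y²xy², y²x, xy², yx, yxy, yxyx, xy²xy²x, xy²xy², xy²x, y²xy, y²xyx, y²xyxy, yxy²xy², yxy²x, yxy², xyxy², xy²xy, xy²xyx, xy²xyxy, xyxy²xy², xyxy²x, y²xy²xy, xyxy²xy, xyxy²xyx, xyxy²xyxy, y²xy²xyxy², y²xy²xyx, y²xy²xyxy, y²xyxy²xy², y²xyxy²x, y²xyxy², yxyxy², yxy²xy, yxy²xyx, yxy²xyxy, yxyxy²xy², yxyxy²x, yxyxy²xy, xy²xyxy²xy², xy²xyxy²x, xy²xyxy², y²xyxy²xy, y²xyxy²xyx, yxy²xyxy²x, yxy²xyxy², xy²xyxy²xy, xy²xyxy²xyx, xyxy²xyxy²x, xyxy²xyxy², xyxy²xyxy²xy, yxy²xyxy²xy}, of order 60.
Check: |G/G'| = 60/60 = 1 is the order of the abelianisation.

Answer: 60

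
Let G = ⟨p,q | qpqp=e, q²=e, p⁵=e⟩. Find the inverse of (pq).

The order of (pq) is 2 (smallest k with (pq)ᵏ = e), so (pq)⁻¹ = (pq)¹ = pq.
Check: (pq) · (pq) → (pq) · p = q;   q · q = e, giving e as required.

Answer: pq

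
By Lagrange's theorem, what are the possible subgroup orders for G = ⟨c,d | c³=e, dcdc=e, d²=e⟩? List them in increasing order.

|G| = 6 = 2 · 3. By Lagrange's theorem the order of any subgroup divides 6; the divisors of 6 are 1, 2, 3, 6.

Answer: 1, 2, 3, 6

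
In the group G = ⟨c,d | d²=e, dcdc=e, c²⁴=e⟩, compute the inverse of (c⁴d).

The order of (c⁴d) is 2 (smallest k with (c⁴d)ᵏ = e), so (c⁴d)⁻¹ = (c⁴d)¹ = c⁴d.
Check: (c⁴d) · (c⁴d) → (c⁴d) · c⁴ = d;   d · d = e, giving e as required.

Answer: c⁴d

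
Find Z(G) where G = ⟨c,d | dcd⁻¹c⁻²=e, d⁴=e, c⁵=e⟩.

An element z ∈ Z(G) iff z commutes with every generator.
For example e is central: e·c = c = c·e; e·d = d = d·e.
Whereas c ∉ Z(G) since c·d = cd ≠ c²d = d·c.
Checking each of the 20 elements this way gives Z(G) = {e}, of order 1.

Answer: {e}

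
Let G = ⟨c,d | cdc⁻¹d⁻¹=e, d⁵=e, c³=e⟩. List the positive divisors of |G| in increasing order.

|G| = 15 = 3 · 5. By Lagrange's theorem the order of any subgroup divides 15; the divisors of 15 are 1, 3, 5, 15.

Answer: 1, 3, 5, 15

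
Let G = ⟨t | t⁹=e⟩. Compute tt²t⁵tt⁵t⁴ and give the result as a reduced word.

Multiply left to right, reducing at each step:
  t · t² = t³
  (t³) · t⁵ = t⁸
  (t⁸) · t = e
  e · t⁵ = t⁵
  (t⁵) · t⁴ = e

Answer: e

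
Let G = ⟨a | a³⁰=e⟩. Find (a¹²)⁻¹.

The order of (a¹²) is 5 (smallest k with (a¹²)ᵏ = e), so (a¹²)⁻¹ = (a¹²)⁴ = a¹⁸.
Check: (a¹²) · (a¹⁸) → (a¹²) · a¹⁸ = e, giving e as required.

Answer: a¹⁸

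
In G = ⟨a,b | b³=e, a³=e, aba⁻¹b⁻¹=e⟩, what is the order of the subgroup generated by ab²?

|⟨ab²⟩| equals the order of ab². Compute successive powers until reaching e:
  (ab²)¹ = ab², (ab²)² = a²b, (ab²)³ = e.
The smallest positive k with (ab²)ᵏ = e is 3, so |⟨ab²⟩| = 3.

Answer: 3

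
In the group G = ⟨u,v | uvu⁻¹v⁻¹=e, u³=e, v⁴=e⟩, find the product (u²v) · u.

Compute (u²v) · u by multiplying left to right and reducing via the relations at each step:
  (u²v) · u = v

Answer: v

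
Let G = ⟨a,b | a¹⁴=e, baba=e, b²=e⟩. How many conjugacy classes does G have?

The conjugacy classes (representative and size) are:
  [e] (size 1), [a¹³] (size 2), [a²] (size 2), [a³] (size 2), [a¹⁰] (size 2), [a⁵] (size 2), [a⁸] (size 2), [a⁷] (size 1), [a⁶b] (size 7), [a⁹b] (size 7).
Class equation: 1 + 2 + 2 + 2 + 2 + 2 + 2 + 1 + 7 + 7 = 28 = |G|. So G has 10 conjugacy classes.

Answer: 10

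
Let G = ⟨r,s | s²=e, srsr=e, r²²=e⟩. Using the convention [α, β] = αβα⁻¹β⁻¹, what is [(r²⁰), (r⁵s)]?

[(r²⁰), (r⁵s)] = (r²⁰)·(r⁵s)·(r²⁰)⁻¹·(r⁵s)⁻¹.
  (r²⁰) · (r⁵s) = r³s
  (r³s) · (r²) = rs
  (rs) · (r⁵s) = r¹⁸

Answer: r¹⁸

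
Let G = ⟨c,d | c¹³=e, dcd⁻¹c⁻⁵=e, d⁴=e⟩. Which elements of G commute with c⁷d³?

⟨c⁷d³⟩ ⊆ C_G(c⁷d³) since powers of c⁷d³ commute with c⁷d³; so |C_G(c⁷d³)| ≥ |⟨c⁷d³⟩| = 4.
By orbit–stabilizer, |C_G(c⁷d³)| = |G| / |conj. class of c⁷d³| = 52 / 13 = 4.
The 4 elements commuting with c⁷d³ are {e, c⁴d, c⁷d³, c¹¹d²}.

Answer: {e, c⁴d, c⁷d³, c¹¹d²}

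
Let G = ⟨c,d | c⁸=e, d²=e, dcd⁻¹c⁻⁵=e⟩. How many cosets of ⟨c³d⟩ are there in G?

First find ord(c³d) by computing successive powers:
  (c³d)¹ = c³d, (c³d)² = c², (c³d)³ = c⁵d, (c³d)⁴ = c⁴, (c³d)⁵ = c⁷d, (c³d)⁶ = c⁶, (c³d)⁷ = cd, (c³d)⁸ = e.
So |⟨c³d⟩| = ord(c³d) = 8. With |G| = 16, by Lagrange [G : ⟨c³d⟩] = 16/8 = 2.

Answer: 2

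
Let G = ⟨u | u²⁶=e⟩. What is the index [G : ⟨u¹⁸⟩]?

First find ord(u¹⁸) by computing successive powers:
  (u¹⁸)¹ = u¹⁸, (u¹⁸)² = u¹⁰, (u¹⁸)³ = u², (u¹⁸)⁴ = u²⁰, (u¹⁸)⁵ = u¹², (u¹⁸)⁶ = u⁴, (u¹⁸)⁷ = u²², (u¹⁸)⁸ = u¹⁴, (u¹⁸)⁹ = u⁶, (u¹⁸)¹⁰ = u²⁴, (u¹⁸)¹¹ = u¹⁶, (u¹⁸)¹² = u⁸, (u¹⁸)¹³ = e.
So |⟨u¹⁸⟩| = ord(u¹⁸) = 13. With |G| = 26, by Lagrange [G : ⟨u¹⁸⟩] = 26/13 = 2.

Answer: 2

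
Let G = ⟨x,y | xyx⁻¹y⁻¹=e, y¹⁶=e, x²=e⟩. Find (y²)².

Compute successive powers of (y²), reducing at each step:
  (y²)²: (y²) · y² = y⁴

Answer: y⁴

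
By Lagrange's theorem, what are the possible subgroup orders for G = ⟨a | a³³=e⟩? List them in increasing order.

|G| = 33 = 3 · 11. By Lagrange's theorem the order of any subgroup divides 33; the divisors of 33 are 1, 3, 11, 33.

Answer: 1, 3, 11, 33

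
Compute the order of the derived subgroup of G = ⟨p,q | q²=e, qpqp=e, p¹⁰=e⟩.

G' = [G, G] is generated by all commutators. The generator-pair commutators are: [p, q] = p².
The subgroup they normally generate is {e, p², p⁴, p⁶, p⁸}, of order 5.
Check: |G/G'| = 20/5 = 4 is the order of the abelianisation.

Answer: 5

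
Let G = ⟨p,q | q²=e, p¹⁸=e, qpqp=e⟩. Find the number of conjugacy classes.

The conjugacy classes (representative and size) are:
  [e] (size 1), [p] (size 2), [p²] (size 2), [p³] (size 2), [p¹⁴] (size 2), [p⁵] (size 2), [p¹²] (size 2), [p⁷] (size 2), [p¹⁰] (size 2), [p⁹] (size 1), [p¹⁰q] (size 9), [pq] (size 9).
Class equation: 1 + 2 + 2 + 2 + 2 + 2 + 2 + 2 + 2 + 1 + 9 + 9 = 36 = |G|. So G has 12 conjugacy classes.

Answer: 12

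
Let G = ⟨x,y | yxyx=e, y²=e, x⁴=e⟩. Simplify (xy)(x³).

Compute (xy) · (x³) by multiplying left to right and reducing via the relations at each step:
  (xy) · x³ = x²y

Answer: x²y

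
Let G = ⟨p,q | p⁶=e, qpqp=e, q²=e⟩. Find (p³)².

Compute successive powers of (p³), reducing at each step:
  (p³)²: (p³) · p³ = e

Answer: e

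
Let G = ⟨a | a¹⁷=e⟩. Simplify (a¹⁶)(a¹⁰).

Compute (a¹⁶) · (a¹⁰) by multiplying left to right and reducing via the relations at each step:
  (a¹⁶) · a¹⁰ = a⁹

Answer: a⁹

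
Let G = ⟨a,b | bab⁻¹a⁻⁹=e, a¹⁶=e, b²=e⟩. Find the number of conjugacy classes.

The conjugacy classes (representative and size) are:
  [e] (size 1), [a⁹] (size 2), [a²] (size 1), [a³] (size 2), [a⁴] (size 1), [a¹³] (size 2), [a⁶] (size 1), [a¹⁵] (size 2), [a⁸] (size 1), [a¹⁰] (size 1), [a¹²] (size 1), [a¹⁴] (size 1), [b] (size 2), [ab] (size 2), [a²b] (size 2), [a¹¹b] (size 2), [a⁴b] (size 2), [a¹³b] (size 2), [a¹⁴b] (size 2), [a¹⁵b] (size 2).
Class equation: 1 + 2 + 1 + 2 + 1 + 2 + 1 + 2 + 1 + 1 + 1 + 1 + 2 + 2 + 2 + 2 + 2 + 2 + 2 + 2 = 32 = |G|. So G has 20 conjugacy classes.

Answer: 20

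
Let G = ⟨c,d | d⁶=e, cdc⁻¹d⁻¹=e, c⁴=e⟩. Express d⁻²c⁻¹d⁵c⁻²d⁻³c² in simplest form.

Multiply left to right, reducing at each step:
  (d⁴) · c⁻¹ = c³d⁴
  (c³d⁴) · d⁵ = c³d³
  (c³d³) · c⁻² = cd³
  (cd³) · d⁻³ = c
  c · c² = c³

Answer: c³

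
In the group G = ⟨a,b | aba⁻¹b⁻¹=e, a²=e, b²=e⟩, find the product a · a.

Compute a · a by multiplying left to right and reducing via the relations at each step:
  a · a = e

Answer: e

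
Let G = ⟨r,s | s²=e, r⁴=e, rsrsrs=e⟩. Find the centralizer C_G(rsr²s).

⟨rsr²s⟩ ⊆ C_G(rsr²s) since powers of rsr²s commute with rsr²s; so |C_G(rsr²s)| ≥ |⟨rsr²s⟩| = 2.
By orbit–stabilizer, |C_G(rsr²s)| = |G| / |conj. class of rsr²s| = 24 / 6 = 4.
The 4 elements commuting with rsr²s are {e, r², rsr²s, r³sr²s}.

Answer: {e, r², rsr²s, r³sr²s}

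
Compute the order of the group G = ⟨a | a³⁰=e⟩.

G is generated by a single element, so G is cyclic. The relator gives a³⁰ = e and no smaller power is forced to be e, so the 30 powers {a, e, a², a³, a⁴, a⁵, a⁶, a⁷, a⁸, a⁹, a²², a²³, a²¹, a²⁰, a²⁴, a²⁵, a²⁶, a²⁷, a²⁸, a²⁹, a¹², a¹³, a¹¹, a¹⁰, a¹⁴, a¹⁵, a¹⁶, a¹⁷, a¹⁸, a¹⁹} are distinct. Hence |G| = 30.

Answer: 30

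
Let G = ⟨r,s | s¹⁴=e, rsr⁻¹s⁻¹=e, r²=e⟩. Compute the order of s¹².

Compute successive powers until reaching e:
  (s¹²)¹ = s¹², (s¹²)² = s¹⁰, (s¹²)³ = s⁸, (s¹²)⁴ = s⁶, (s¹²)⁵ = s⁴, (s¹²)⁶ = s², (s¹²)⁷ = e.
The smallest positive k with (s¹²)ᵏ = e is 7.

Answer: 7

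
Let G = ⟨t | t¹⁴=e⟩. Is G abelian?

G has a single generator, so G is cyclic and hence abelian.

Answer: Yes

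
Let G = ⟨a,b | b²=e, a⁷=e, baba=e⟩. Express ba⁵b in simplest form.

Multiply left to right, reducing at each step:
  b · a⁵ = a²b
  (a²b) · b = a²

Answer: a²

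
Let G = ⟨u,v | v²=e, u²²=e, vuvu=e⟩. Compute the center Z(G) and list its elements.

An element z ∈ Z(G) iff z commutes with every generator.
For example u¹¹ is central: (u¹¹)·u = u¹² = u·(u¹¹); (u¹¹)·v = u¹¹v = v·(u¹¹).
Whereas u ∉ Z(G) since u·v = uv ≠ u²¹v = v·u.
Checking each of the 44 elements this way gives Z(G) = {e, u¹¹}, of order 2.

Answer: {e, u¹¹}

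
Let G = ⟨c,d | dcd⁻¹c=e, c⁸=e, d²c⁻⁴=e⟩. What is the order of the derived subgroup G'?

G' = [G, G] is generated by all commutators. The generator-pair commutators are: [c, d] = c².
The subgroup they normally generate is {e, c², c⁴, c⁶}, of order 4.
Check: |G/G'| = 16/4 = 4 is the order of the abelianisation.

Answer: 4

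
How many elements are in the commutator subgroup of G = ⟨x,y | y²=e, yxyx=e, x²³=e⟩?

G' = [G, G] is generated by all commutators. The generator-pair commutators are: [x, y] = x².
The subgroup they normally generate is {e, x, x², x³, x⁴, x⁵, x⁶, x⁷, x⁸, x⁹, x¹⁰, x¹¹, x¹², x¹³, x¹⁴, x¹⁵, x¹⁶, x¹⁷, x¹⁸, x¹⁹, x²⁰, x²¹, x²²}, of order 23.
Check: |G/G'| = 46/23 = 2 is the order of the abelianisation.

Answer: 23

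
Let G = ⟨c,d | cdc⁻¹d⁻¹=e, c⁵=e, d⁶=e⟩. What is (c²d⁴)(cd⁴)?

Compute (c²d⁴) · (cd⁴) by multiplying left to right and reducing via the relations at each step:
  (c²d⁴) · c = c³d⁴
  (c³d⁴) · d⁴ = c³d²

Answer: c³d²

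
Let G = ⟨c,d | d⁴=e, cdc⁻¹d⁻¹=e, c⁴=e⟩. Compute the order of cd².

Compute successive powers until reaching e:
  (cd²)¹ = cd², (cd²)² = c², (cd²)³ = c³d², (cd²)⁴ = e.
The smallest positive k with (cd²)ᵏ = e is 4.

Answer: 4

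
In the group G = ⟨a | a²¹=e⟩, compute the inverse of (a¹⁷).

The order of (a¹⁷) is 21 (smallest k with (a¹⁷)ᵏ = e), so (a¹⁷)⁻¹ = (a¹⁷)²⁰ = a⁴.
Check: (a¹⁷) · (a⁴) → (a¹⁷) · a⁴ = e, giving e as required.

Answer: a⁴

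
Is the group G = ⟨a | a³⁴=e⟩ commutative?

G has a single generator, so G is cyclic and hence abelian.

Answer: Yes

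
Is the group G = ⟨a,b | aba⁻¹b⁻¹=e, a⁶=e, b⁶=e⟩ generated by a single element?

|G| = 36, but the maximum element order in G is 6 < 36. No single element generates all of G, so G is not cyclic.

Answer: No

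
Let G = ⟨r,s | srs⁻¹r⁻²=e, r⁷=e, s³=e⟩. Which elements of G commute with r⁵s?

⟨r⁵s⟩ ⊆ C_G(r⁵s) since powers of r⁵s commute with r⁵s; so |C_G(r⁵s)| ≥ |⟨r⁵s⟩| = 3.
By orbit–stabilizer, |C_G(r⁵s)| = |G| / |conj. class of r⁵s| = 21 / 7 = 3.
The 3 elements commuting with r⁵s are {e, rs², r⁵s}.

Answer: {e, rs², r⁵s}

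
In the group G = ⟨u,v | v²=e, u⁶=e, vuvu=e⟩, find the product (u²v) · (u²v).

Compute (u²v) · (u²v) by multiplying left to right and reducing via the relations at each step:
  (u²v) · u² = v
  v · v = e

Answer: e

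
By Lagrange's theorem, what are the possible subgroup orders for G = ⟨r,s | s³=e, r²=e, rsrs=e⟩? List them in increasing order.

|G| = 6 = 2 · 3. By Lagrange's theorem the order of any subgroup divides 6; the divisors of 6 are 1, 2, 3, 6.

Answer: 1, 2, 3, 6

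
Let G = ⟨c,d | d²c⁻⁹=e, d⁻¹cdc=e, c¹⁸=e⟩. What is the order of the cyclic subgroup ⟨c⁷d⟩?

|⟨c⁷d⟩| equals the order of c⁷d. Compute successive powers until reaching e:
  (c⁷d)¹ = c⁷d, (c⁷d)² = c⁹, (c⁷d)³ = c⁷d⁻¹, (c⁷d)⁴ = e.
The smallest positive k with (c⁷d)ᵏ = e is 4, so |⟨c⁷d⟩| = 4.

Answer: 4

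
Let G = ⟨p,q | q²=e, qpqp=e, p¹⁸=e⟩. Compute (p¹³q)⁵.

Compute successive powers of (p¹³q), reducing at each step:
  (p¹³q)²: (p¹³q) · p¹³ = q;   q · q = e
  (p¹³q)³: e · p¹³ = p¹³;   (p¹³) · q = p¹³q
  (p¹³q)⁴: (p¹³q) · p¹³ = q;   q · q = e
  (p¹³q)⁵: e · p¹³ = p¹³;   (p¹³) · q = p¹³q

Answer: p¹³q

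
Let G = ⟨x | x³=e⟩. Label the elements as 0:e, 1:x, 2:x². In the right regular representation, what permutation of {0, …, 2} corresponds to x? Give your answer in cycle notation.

(0 1 2)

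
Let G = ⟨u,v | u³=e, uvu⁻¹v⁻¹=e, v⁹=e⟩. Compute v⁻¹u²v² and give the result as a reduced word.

Multiply left to right, reducing at each step:
  (v⁸) · u² = u²v⁸
  (u²v⁸) · v² = u²v

Answer: u²v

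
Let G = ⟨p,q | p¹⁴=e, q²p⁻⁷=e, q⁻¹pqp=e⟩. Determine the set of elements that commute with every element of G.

An element z ∈ Z(G) iff z commutes with every generator.
For example p⁷ is central: (p⁷)·p = p⁸ = p·(p⁷); (p⁷)·q = q⁻¹ = q·(p⁷).
Whereas p ∉ Z(G) since p·q = pq ≠ p⁶q⁻¹ = q·p.
Checking each of the 28 elements this way gives Z(G) = {e, p⁷}, of order 2.

Answer: {e, p⁷}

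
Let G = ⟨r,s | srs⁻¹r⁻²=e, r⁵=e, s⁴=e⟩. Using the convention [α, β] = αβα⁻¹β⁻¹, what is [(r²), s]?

[(r²), s] = (r²)·s·(r²)⁻¹·s⁻¹.
  (r²) · s = r²s
  (r²s) · (r³) = r³s
  (r³s) · (s³) = r³

Answer: r³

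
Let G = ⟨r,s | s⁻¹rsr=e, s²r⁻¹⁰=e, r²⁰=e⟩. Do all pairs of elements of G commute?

r·s = rs but s·r = r⁹s⁻¹, so r·s ≠ s·r and G is not abelian.

Answer: No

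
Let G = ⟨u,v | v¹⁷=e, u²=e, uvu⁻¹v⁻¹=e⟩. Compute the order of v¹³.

Compute successive powers until reaching e:
  (v¹³)¹ = v¹³, (v¹³)² = v⁹, (v¹³)³ = v⁵, (v¹³)⁴ = v, (v¹³)⁵ = v¹⁴, (v¹³)⁶ = v¹⁰, (v¹³)⁷ = v⁶, (v¹³)⁸ = v², (v¹³)⁹ = v¹⁵, (v¹³)¹⁰ = v¹¹, (v¹³)¹¹ = v⁷, (v¹³)¹² = v³, (v¹³)¹³ = v¹⁶, (v¹³)¹⁴ = v¹², (v¹³)¹⁵ = v⁸, (v¹³)¹⁶ = v⁴, (v¹³)¹⁷ = e.
The smallest positive k with (v¹³)ᵏ = e is 17.

Answer: 17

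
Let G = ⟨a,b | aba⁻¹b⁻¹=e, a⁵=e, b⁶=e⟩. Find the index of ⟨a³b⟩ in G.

First find ord(a³b) by computing successive powers:
  (a³b)¹ = a³b, (a³b)² = ab², (a³b)³ = a⁴b³, (a³b)⁴ = a²b⁴, (a³b)⁵ = b⁵, (a³b)⁶ = a³, (a³b)⁷ = ab, (a³b)⁸ = a⁴b², (a³b)⁹ = a²b³, (a³b)¹⁰ = b⁴, (a³b)¹¹ = a³b⁵, (a³b)¹² = a, (a³b)¹³ = a⁴b, (a³b)¹⁴ = a²b², (a³b)¹⁵ = b³, (a³b)¹⁶ = a³b⁴, (a³b)¹⁷ = ab⁵, (a³b)¹⁸ = a⁴, (a³b)¹⁹ = a²b, (a³b)²⁰ = b², (a³b)²¹ = a³b³, (a³b)²² = ab⁴, (a³b)²³ = a⁴b⁵, (a³b)²⁴ = a², (a³b)²⁵ = b, (a³b)²⁶ = a³b², (a³b)²⁷ = ab³, (a³b)²⁸ = a⁴b⁴, (a³b)²⁹ = a²b⁵, (a³b)³⁰ = e.
So |⟨a³b⟩| = ord(a³b) = 30. With |G| = 30, by Lagrange [G : ⟨a³b⟩] = 30/30 = 1.

Answer: 1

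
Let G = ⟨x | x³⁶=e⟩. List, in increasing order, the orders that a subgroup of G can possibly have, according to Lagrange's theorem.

|G| = 36 = 2² · 3². By Lagrange's theorem the order of any subgroup divides 36; the divisors of 36 are 1, 2, 3, 4, 6, 9, 12, 18, 36.

Answer: 1, 2, 3, 4, 6, 9, 12, 18, 36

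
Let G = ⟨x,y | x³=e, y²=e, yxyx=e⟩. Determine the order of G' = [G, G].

G' = [G, G] is generated by all commutators. The generator-pair commutators are: [x, y] = x².
The subgroup they normally generate is {e, x, x²}, of order 3.
Check: |G/G'| = 6/3 = 2 is the order of the abelianisation.

Answer: 3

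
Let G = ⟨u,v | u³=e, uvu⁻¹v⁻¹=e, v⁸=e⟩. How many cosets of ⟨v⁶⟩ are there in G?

First find ord(v⁶) by computing successive powers:
  (v⁶)¹ = v⁶, (v⁶)² = v⁴, (v⁶)³ = v², (v⁶)⁴ = e.
So |⟨v⁶⟩| = ord(v⁶) = 4. With |G| = 24, by Lagrange [G : ⟨v⁶⟩] = 24/4 = 6.

Answer: 6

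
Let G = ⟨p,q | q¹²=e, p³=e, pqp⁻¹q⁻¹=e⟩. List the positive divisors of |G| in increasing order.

|G| = 36 = 2² · 3². By Lagrange's theorem the order of any subgroup divides 36; the divisors of 36 are 1, 2, 3, 4, 6, 9, 12, 18, 36.

Answer: 1, 2, 3, 4, 6, 9, 12, 18, 36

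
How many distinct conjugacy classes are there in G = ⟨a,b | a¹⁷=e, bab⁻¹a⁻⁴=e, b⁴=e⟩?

The conjugacy classes (representative and size) are:
  [e] (size 1), [a⁴] (size 4), [a²] (size 4), [a⁵] (size 4), [a¹¹] (size 4), [a⁷b] (size 17), [a³b²] (size 17), [a⁹b³] (size 17).
Class equation: 1 + 4 + 4 + 4 + 4 + 17 + 17 + 17 = 68 = |G|. So G has 8 conjugacy classes.

Answer: 8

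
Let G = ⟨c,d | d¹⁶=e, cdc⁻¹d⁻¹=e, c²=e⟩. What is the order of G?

Enumerate words in the generators, reducing via the relations: the distinct elements are
  {c, d, e, cd, d², d³, d⁴, d⁵, d⁶, d⁷, d⁸, d⁹, cd², cd³, cd⁴, cd⁵, cd⁶, cd⁷, cd⁸, cd⁹, d¹², d¹³, d¹¹, d¹⁰, d¹⁴, d¹⁵, cd¹², cd¹³, cd¹¹, cd¹⁰, cd¹⁴, cd¹⁵}.
No further products give new elements, so |G| = 32.

Answer: 32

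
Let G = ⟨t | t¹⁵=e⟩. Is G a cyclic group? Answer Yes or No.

|G| = 15. The element t has order 15 (its powers give 15 distinct elements), so ⟨t⟩ = G and G is cyclic.

Answer: Yes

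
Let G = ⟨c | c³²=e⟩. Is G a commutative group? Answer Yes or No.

G has a single generator, so G is cyclic and hence abelian.

Answer: Yes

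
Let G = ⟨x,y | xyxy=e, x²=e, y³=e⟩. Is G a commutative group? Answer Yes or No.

x·y = xy but y·x = xy², so x·y ≠ y·x and G is not abelian.

Answer: No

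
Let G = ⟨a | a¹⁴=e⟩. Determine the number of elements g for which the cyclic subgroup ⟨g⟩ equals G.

G is cyclic of order 14. An element generates G iff its order is 14, and a cyclic group of order 14 has exactly φ(14) = 6 such elements.

Answer: 6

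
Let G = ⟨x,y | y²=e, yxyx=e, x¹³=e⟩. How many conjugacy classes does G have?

The conjugacy classes (representative and size) are:
  [e] (size 1), [x¹²] (size 2), [x¹¹] (size 2), [x³] (size 2), [x⁴] (size 2), [x⁸] (size 2), [x⁶] (size 2), [y] (size 13).
Class equation: 1 + 2 + 2 + 2 + 2 + 2 + 2 + 13 = 26 = |G|. So G has 8 conjugacy classes.

Answer: 8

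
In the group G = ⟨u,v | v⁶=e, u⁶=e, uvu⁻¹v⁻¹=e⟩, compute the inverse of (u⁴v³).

The order of (u⁴v³) is 6 (smallest k with (u⁴v³)ᵏ = e), so (u⁴v³)⁻¹ = (u⁴v³)⁵ = u²v³.
Check: (u⁴v³) · (u²v³) → (u⁴v³) · u² = v³;   (v³) · v³ = e, giving e as required.

Answer: u²v³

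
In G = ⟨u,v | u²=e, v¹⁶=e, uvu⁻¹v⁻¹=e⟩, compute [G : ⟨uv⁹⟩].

First find ord(uv⁹) by computing successive powers:
  (uv⁹)¹ = uv⁹, (uv⁹)² = v², (uv⁹)³ = uv¹¹, (uv⁹)⁴ = v⁴, (uv⁹)⁵ = uv¹³, (uv⁹)⁶ = v⁶, (uv⁹)⁷ = uv¹⁵, (uv⁹)⁸ = v⁸, (uv⁹)⁹ = uv, (uv⁹)¹⁰ = v¹⁰, (uv⁹)¹¹ = uv³, (uv⁹)¹² = v¹², (uv⁹)¹³ = uv⁵, (uv⁹)¹⁴ = v¹⁴, (uv⁹)¹⁵ = uv⁷, (uv⁹)¹⁶ = e.
So |⟨uv⁹⟩| = ord(uv⁹) = 16. With |G| = 32, by Lagrange [G : ⟨uv⁹⟩] = 32/16 = 2.

Answer: 2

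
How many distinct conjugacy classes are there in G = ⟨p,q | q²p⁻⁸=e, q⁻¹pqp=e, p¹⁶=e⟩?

The conjugacy classes (representative and size) are:
  [e] (size 1), [p] (size 2), [p¹⁴] (size 2), [p³] (size 2), [p¹²] (size 2), [p⁵] (size 2), [p¹⁰] (size 2), [p⁷] (size 2), [p⁸] (size 1), [p⁶q] (size 8), [p³q⁻¹] (size 8).
Class equation: 1 + 2 + 2 + 2 + 2 + 2 + 2 + 2 + 1 + 8 + 8 = 32 = |G|. So G has 11 conjugacy classes.

Answer: 11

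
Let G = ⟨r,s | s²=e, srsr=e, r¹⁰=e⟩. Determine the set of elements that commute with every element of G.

An element z ∈ Z(G) iff z commutes with every generator.
For example r⁵ is central: (r⁵)·r = r⁶ = r·(r⁵); (r⁵)·s = r⁵s = s·(r⁵).
Whereas r ∉ Z(G) since r·s = rs ≠ r⁹s = s·r.
Checking each of the 20 elements this way gives Z(G) = {e, r⁵}, of order 2.

Answer: {e, r⁵}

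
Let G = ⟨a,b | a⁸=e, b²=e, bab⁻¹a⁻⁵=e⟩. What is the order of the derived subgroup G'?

G' = [G, G] is generated by all commutators. The generator-pair commutators are: [a, b] = a⁴.
The subgroup they normally generate is {e, a⁴}, of order 2.
Check: |G/G'| = 16/2 = 8 is the order of the abelianisation.

Answer: 2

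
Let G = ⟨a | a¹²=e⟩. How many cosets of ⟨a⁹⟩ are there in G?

First find ord(a⁹) by computing successive powers:
  (a⁹)¹ = a⁹, (a⁹)² = a⁶, (a⁹)³ = a³, (a⁹)⁴ = e.
So |⟨a⁹⟩| = ord(a⁹) = 4. With |G| = 12, by Lagrange [G : ⟨a⁹⟩] = 12/4 = 3.

Answer: 3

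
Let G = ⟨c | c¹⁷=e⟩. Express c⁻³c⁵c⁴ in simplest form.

Multiply left to right, reducing at each step:
  (c¹⁴) · c⁵ = c²
  (c²) · c⁴ = c⁶

Answer: c⁶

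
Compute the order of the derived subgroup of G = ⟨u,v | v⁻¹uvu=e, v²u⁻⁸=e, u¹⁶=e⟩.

G' = [G, G] is generated by all commutators. The generator-pair commutators are: [u, v] = u².
The subgroup they normally generate is {e, u², u⁴, u⁶, u⁸, u¹⁰, u¹², u¹⁴}, of order 8.
Check: |G/G'| = 32/8 = 4 is the order of the abelianisation.

Answer: 8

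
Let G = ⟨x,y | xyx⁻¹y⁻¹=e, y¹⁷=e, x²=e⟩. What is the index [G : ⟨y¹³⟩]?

First find ord(y¹³) by computing successive powers:
  (y¹³)¹ = y¹³, (y¹³)² = y⁹, (y¹³)³ = y⁵, (y¹³)⁴ = y, (y¹³)⁵ = y¹⁴, (y¹³)⁶ = y¹⁰, (y¹³)⁷ = y⁶, (y¹³)⁸ = y², (y¹³)⁹ = y¹⁵, (y¹³)¹⁰ = y¹¹, (y¹³)¹¹ = y⁷, (y¹³)¹² = y³, (y¹³)¹³ = y¹⁶, (y¹³)¹⁴ = y¹², (y¹³)¹⁵ = y⁸, (y¹³)¹⁶ = y⁴, (y¹³)¹⁷ = e.
So |⟨y¹³⟩| = ord(y¹³) = 17. With |G| = 34, by Lagrange [G : ⟨y¹³⟩] = 34/17 = 2.

Answer: 2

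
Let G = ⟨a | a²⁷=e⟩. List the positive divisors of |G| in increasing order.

|G| = 27 = 3³. By Lagrange's theorem the order of any subgroup divides 27; the divisors of 27 are 1, 3, 9, 27.

Answer: 1, 3, 9, 27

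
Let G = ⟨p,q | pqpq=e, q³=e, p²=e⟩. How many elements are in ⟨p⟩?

|⟨p⟩| equals the order of p. Compute successive powers until reaching e:
  p¹ = p, p² = e.
The smallest positive k with pᵏ = e is 2, so |⟨p⟩| = 2.

Answer: 2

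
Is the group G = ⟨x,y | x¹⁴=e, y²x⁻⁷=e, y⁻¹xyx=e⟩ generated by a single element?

Every cyclic group is abelian. But x·y = xy while y·x = x⁶y⁻¹, so x·y ≠ y·x and G is not abelian. Hence G is not cyclic.

Answer: No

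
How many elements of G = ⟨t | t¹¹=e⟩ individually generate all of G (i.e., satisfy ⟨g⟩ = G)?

G is cyclic of order 11. An element generates G iff its order is 11, and a cyclic group of order 11 has exactly φ(11) = 10 such elements.

Answer: 10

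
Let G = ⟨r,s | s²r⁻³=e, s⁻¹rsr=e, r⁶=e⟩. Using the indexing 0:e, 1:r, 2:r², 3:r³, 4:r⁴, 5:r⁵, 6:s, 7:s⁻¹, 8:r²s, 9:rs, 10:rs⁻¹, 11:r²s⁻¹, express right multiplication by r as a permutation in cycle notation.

(0 1 2 3 4 5)(6 11 10 7 8 9)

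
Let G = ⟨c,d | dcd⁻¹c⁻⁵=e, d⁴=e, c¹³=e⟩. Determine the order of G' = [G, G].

G' = [G, G] is generated by all commutators. The generator-pair commutators are: [c, d] = c⁹.
The subgroup they normally generate is {e, c, c², c³, c⁴, c⁵, c⁶, c⁷, c⁸, c⁹, c¹⁰, c¹¹, c¹²}, of order 13.
Check: |G/G'| = 52/13 = 4 is the order of the abelianisation.

Answer: 13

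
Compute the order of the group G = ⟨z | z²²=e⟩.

G is generated by a single element, so G is cyclic. The relator gives z²² = e and no smaller power is forced to be e, so the 22 powers {e, z, z², z³, z⁴, z⁵, z⁶, z⁷, z⁸, z⁹, z²¹, z²⁰, z¹², z¹³, z¹¹, z¹⁰, z¹⁴, z¹⁵, z¹⁶, z¹⁷, z¹⁸, z¹⁹} are distinct. Hence |G| = 22.

Answer: 22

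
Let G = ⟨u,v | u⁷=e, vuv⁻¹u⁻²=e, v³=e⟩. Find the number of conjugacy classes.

The conjugacy classes (representative and size) are:
  [e] (size 1), [u²] (size 3), [u⁵] (size 3), [v] (size 7), [v²] (size 7).
Class equation: 1 + 3 + 3 + 7 + 7 = 21 = |G|. So G has 5 conjugacy classes.

Answer: 5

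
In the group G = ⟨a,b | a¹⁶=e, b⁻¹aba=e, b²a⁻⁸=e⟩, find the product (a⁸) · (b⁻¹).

Compute (a⁸) · (b⁻¹) by multiplying left to right and reducing via the relations at each step:
  (a⁸) · b⁻¹ = b

Answer: b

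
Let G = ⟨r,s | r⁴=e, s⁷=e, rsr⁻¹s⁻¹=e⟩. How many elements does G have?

Enumerate words in the generators, reducing via the relations: the distinct elements are
  {e, r, s, rs, r², r³, s², s³, s⁴, s⁵, s⁶, rs², rs³, rs⁴, rs⁵, rs⁶, r²s, r³s, r²s², r²s³, r²s⁴, r²s⁵, r²s⁶, r³s², r³s³, r³s⁴, r³s⁵, r³s⁶}.
No further products give new elements, so |G| = 28.

Answer: 28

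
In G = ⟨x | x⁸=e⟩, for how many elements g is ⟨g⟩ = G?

G is cyclic of order 8. An element generates G iff its order is 8, and a cyclic group of order 8 has exactly φ(8) = 4 such elements.

Answer: 4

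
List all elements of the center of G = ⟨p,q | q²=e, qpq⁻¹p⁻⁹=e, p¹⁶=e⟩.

An element z ∈ Z(G) iff z commutes with every generator.
For example p² is central: (p²)·p = p³ = p·(p²); (p²)·q = p²q = q·(p²).
Whereas p ∉ Z(G) since p·q = pq ≠ p⁹q = q·p.
Checking each of the 32 elements this way gives Z(G) = {e, p², p⁴, p⁶, p⁸, p¹⁰, p¹², p¹⁴}, of order 8.

Answer: {e, p², p⁴, p⁶, p⁸, p¹⁰, p¹², p¹⁴}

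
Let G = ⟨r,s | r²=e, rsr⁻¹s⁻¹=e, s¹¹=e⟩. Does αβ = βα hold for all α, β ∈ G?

Each pair of generators commutes: r·s = rs = s·r. Since the generators pairwise commute, every element of G commutes with every other, so G is abelian.

Answer: Yes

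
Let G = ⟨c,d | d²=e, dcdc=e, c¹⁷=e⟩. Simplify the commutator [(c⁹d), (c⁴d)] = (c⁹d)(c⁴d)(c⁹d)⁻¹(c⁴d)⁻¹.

[(c⁹d), (c⁴d)] = (c⁹d)·(c⁴d)·(c⁹d)⁻¹·(c⁴d)⁻¹.
  (c⁹d) · (c⁴d) = c⁵
  (c⁵) · (c⁹d) = c¹⁴d
  (c¹⁴d) · (c⁴d) = c¹⁰

Answer: c¹⁰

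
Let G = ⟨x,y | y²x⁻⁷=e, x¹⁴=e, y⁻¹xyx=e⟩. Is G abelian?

x·y = xy but y·x = x⁶y⁻¹, so x·y ≠ y·x and G is not abelian.

Answer: No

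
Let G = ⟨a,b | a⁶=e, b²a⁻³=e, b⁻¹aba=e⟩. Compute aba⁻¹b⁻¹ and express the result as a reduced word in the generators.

[a, b] = a·b·a⁻¹·b⁻¹.
  a · b = ab
  (ab) · (a⁵) = a²b
  (a²b) · (b⁻¹) = a²

Answer: a²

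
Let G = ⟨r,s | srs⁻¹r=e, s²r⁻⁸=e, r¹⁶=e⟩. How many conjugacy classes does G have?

The conjugacy classes (representative and size) are:
  [e] (size 1), [r] (size 2), [r¹⁴] (size 2), [r¹³] (size 2), [r¹²] (size 2), [r⁵] (size 2), [r¹⁰] (size 2), [r⁷] (size 2), [r⁸] (size 1), [s⁻¹] (size 8), [r⁷s⁻¹] (size 8).
Class equation: 1 + 2 + 2 + 2 + 2 + 2 + 2 + 2 + 1 + 8 + 8 = 32 = |G|. So G has 11 conjugacy classes.

Answer: 11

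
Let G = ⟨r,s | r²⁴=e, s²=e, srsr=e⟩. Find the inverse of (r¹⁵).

The order of (r¹⁵) is 8 (smallest k with (r¹⁵)ᵏ = e), so (r¹⁵)⁻¹ = (r¹⁵)⁷ = r⁹.
Check: (r¹⁵) · (r⁹) → (r¹⁵) · r⁹ = e, giving e as required.

Answer: r⁹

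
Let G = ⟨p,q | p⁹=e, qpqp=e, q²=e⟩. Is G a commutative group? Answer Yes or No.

p·q = pq but q·p = p⁸q, so p·q ≠ q·p and G is not abelian.

Answer: No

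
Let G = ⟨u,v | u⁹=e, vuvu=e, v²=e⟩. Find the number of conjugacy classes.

The conjugacy classes (representative and size) are:
  [e] (size 1), [u⁸] (size 2), [u⁷] (size 2), [u⁶] (size 2), [u⁵] (size 2), [u⁴v] (size 9).
Class equation: 1 + 2 + 2 + 2 + 2 + 9 = 18 = |G|. So G has 6 conjugacy classes.

Answer: 6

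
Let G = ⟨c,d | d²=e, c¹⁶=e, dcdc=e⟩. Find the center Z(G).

An element z ∈ Z(G) iff z commutes with every generator.
For example c⁸ is central: (c⁸)·c = c⁹ = c·(c⁸); (c⁸)·d = c⁸d = d·(c⁸).
Whereas c ∉ Z(G) since c·d = cd ≠ c¹⁵d = d·c.
Checking each of the 32 elements this way gives Z(G) = {e, c⁸}, of order 2.

Answer: {e, c⁸}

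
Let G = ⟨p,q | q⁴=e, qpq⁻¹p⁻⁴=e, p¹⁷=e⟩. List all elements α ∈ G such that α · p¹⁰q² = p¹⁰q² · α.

⟨p¹⁰q²⟩ ⊆ C_G(p¹⁰q²) since powers of p¹⁰q² commute with p¹⁰q²; so |C_G(p¹⁰q²)| ≥ |⟨p¹⁰q²⟩| = 2.
By orbit–stabilizer, |C_G(p¹⁰q²)| = |G| / |conj. class of p¹⁰q²| = 68 / 17 = 4.
The 4 elements commuting with p¹⁰q² are {e, p²q, p⁸q³, p¹⁰q²}.

Answer: {e, p²q, p⁸q³, p¹⁰q²}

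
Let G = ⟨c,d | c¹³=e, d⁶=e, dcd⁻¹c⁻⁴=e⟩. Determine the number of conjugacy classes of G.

The conjugacy classes (representative and size) are:
  [e] (size 1), [c⁴] (size 6), [c¹¹] (size 6), [c⁷d] (size 13), [c⁸d²] (size 13), [c¹²d³] (size 13), [c⁵d⁴] (size 13), [c¹¹d⁵] (size 13).
Class equation: 1 + 6 + 6 + 13 + 13 + 13 + 13 + 13 = 78 = |G|. So G has 8 conjugacy classes.

Answer: 8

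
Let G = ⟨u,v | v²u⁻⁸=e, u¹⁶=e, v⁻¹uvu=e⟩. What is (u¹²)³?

Compute successive powers of (u¹²), reducing at each step:
  (u¹²)²: (u¹²) · u¹² = u⁸
  (u¹²)³: (u⁸) · u¹² = u⁴

Answer: u⁴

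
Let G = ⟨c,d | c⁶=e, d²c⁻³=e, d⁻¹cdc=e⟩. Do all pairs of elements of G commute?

c·d = cd but d·c = c²d⁻¹, so c·d ≠ d·c and G is not abelian.

Answer: No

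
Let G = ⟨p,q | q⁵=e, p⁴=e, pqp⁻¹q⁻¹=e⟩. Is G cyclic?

|G| = 20. The element pq has order 20 (its powers give 20 distinct elements), so ⟨pq⟩ = G and G is cyclic.

Answer: Yes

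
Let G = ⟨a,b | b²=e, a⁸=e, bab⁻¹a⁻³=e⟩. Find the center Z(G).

An element z ∈ Z(G) iff z commutes with every generator.
For example a⁴ is central: (a⁴)·a = a⁵ = a·(a⁴); (a⁴)·b = a⁴b = b·(a⁴).
Whereas a ∉ Z(G) since a·b = ab ≠ a³b = b·a.
Checking each of the 16 elements this way gives Z(G) = {e, a⁴}, of order 2.

Answer: {e, a⁴}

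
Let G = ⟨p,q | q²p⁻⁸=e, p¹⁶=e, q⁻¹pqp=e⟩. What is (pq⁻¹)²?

Compute successive powers of (pq⁻¹), reducing at each step:
  (pq⁻¹)²: (pq⁻¹) · p = q⁻¹;   (q⁻¹) · q⁻¹ = p⁸

Answer: p⁸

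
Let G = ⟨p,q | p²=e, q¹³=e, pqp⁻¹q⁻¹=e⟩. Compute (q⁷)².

Compute successive powers of (q⁷), reducing at each step:
  (q⁷)²: (q⁷) · q⁷ = q

Answer: q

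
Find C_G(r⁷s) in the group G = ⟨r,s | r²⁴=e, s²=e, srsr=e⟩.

⟨r⁷s⟩ ⊆ C_G(r⁷s) since powers of r⁷s commute with r⁷s; so |C_G(r⁷s)| ≥ |⟨r⁷s⟩| = 2.
By orbit–stabilizer, |C_G(r⁷s)| = |G| / |conj. class of r⁷s| = 48 / 12 = 4.
The 4 elements commuting with r⁷s are {e, r¹², r⁷s, r¹⁹s}.

Answer: {e, r¹², r⁷s, r¹⁹s}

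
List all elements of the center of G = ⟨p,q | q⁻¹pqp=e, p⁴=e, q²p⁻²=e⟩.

An element z ∈ Z(G) iff z commutes with every generator.
For example p² is central: (p²)·p = p³ = p·(p²); (p²)·q = q⁻¹ = q·(p²).
Whereas p ∉ Z(G) since p·q = pq ≠ pq⁻¹ = q·p.
Checking each of the 8 elements this way gives Z(G) = {e, p²}, of order 2.

Answer: {e, p²}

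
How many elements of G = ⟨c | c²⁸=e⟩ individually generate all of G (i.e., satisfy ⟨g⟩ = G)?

G is cyclic of order 28. An element generates G iff its order is 28, and a cyclic group of order 28 has exactly φ(28) = 12 such elements.

Answer: 12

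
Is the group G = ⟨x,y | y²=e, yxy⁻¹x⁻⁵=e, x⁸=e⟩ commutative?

x·y = xy but y·x = x⁵y, so x·y ≠ y·x and G is not abelian.

Answer: No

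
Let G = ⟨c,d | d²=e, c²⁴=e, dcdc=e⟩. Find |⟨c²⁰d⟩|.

|⟨c²⁰d⟩| equals the order of c²⁰d. Compute successive powers until reaching e:
  (c²⁰d)¹ = c²⁰d, (c²⁰d)² = e.
The smallest positive k with (c²⁰d)ᵏ = e is 2, so |⟨c²⁰d⟩| = 2.

Answer: 2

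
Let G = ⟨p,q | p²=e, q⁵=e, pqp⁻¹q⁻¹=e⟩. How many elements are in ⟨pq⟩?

|⟨pq⟩| equals the order of pq. Compute successive powers until reaching e:
  (pq)¹ = pq, (pq)² = q², (pq)³ = pq³, (pq)⁴ = q⁴, (pq)⁵ = p, (pq)⁶ = q, (pq)⁷ = pq², (pq)⁸ = q³, (pq)⁹ = pq⁴, (pq)¹⁰ = e.
The smallest positive k with (pq)ᵏ = e is 10, so |⟨pq⟩| = 10.

Answer: 10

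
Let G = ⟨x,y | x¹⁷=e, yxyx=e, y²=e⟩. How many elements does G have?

Enumerate words in the generators, reducing via the relations: the distinct elements are
  {e, x, y, xy, x², x³, x⁴, x⁵, x⁶, x⁷, x⁸, x⁹, x²y, x³y, x¹², x¹³, x¹¹, x¹⁰, x¹⁴, x¹⁵, x¹⁶, x⁴y, x⁵y, x⁶y, x⁷y, x⁸y, x⁹y, x¹²y, x¹³y, x¹¹y, x¹⁰y, x¹⁴y, x¹⁵y, x¹⁶y}.
No further products give new elements, so |G| = 34.

Answer: 34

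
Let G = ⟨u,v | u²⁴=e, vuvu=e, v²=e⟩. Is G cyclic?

Every cyclic group is abelian. But u·v = uv while v·u = u²³v, so u·v ≠ v·u and G is not abelian. Hence G is not cyclic.

Answer: No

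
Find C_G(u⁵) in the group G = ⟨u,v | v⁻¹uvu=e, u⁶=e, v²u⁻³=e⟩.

⟨u⁵⟩ ⊆ C_G(u⁵) since powers of u⁵ commute with u⁵; so |C_G(u⁵)| ≥ |⟨u⁵⟩| = 6.
By orbit–stabilizer, |C_G(u⁵)| = |G| / |conj. class of u⁵| = 12 / 2 = 6.
The 6 elements commuting with u⁵ are {e, u, u², u³, u⁴, u⁵}.

Answer: {e, u, u², u³, u⁴, u⁵}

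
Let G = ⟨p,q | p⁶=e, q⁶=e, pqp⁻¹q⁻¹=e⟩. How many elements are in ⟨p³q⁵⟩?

|⟨p³q⁵⟩| equals the order of p³q⁵. Compute successive powers until reaching e:
  (p³q⁵)¹ = p³q⁵, (p³q⁵)² = q⁴, (p³q⁵)³ = p³q³, (p³q⁵)⁴ = q², (p³q⁵)⁵ = p³q, (p³q⁵)⁶ = e.
The smallest positive k with (p³q⁵)ᵏ = e is 6, so |⟨p³q⁵⟩| = 6.

Answer: 6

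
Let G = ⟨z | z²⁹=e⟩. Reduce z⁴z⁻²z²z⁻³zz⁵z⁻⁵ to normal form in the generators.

Multiply left to right, reducing at each step:
  (z⁴) · z⁻² = z²
  (z²) · z² = z⁴
  (z⁴) · z⁻³ = z
  z · z = z²
  (z²) · z⁵ = z⁷
  (z⁷) · z⁻⁵ = z²

Answer: z²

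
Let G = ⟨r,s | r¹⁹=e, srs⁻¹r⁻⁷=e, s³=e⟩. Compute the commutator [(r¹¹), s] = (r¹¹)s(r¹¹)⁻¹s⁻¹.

[(r¹¹), s] = (r¹¹)·s·(r¹¹)⁻¹·s⁻¹.
  (r¹¹) · s = r¹¹s
  (r¹¹s) · (r⁸) = r¹⁰s
  (r¹⁰s) · (s²) = r¹⁰

Answer: r¹⁰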